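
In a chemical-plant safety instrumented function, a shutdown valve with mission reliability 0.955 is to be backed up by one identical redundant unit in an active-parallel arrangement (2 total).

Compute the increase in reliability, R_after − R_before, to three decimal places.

0.043

R_before = 0.955
R_after = 1 − (1 − 0.955)^2 = 0.998
ΔR = 0.998 − 0.955 = 0.043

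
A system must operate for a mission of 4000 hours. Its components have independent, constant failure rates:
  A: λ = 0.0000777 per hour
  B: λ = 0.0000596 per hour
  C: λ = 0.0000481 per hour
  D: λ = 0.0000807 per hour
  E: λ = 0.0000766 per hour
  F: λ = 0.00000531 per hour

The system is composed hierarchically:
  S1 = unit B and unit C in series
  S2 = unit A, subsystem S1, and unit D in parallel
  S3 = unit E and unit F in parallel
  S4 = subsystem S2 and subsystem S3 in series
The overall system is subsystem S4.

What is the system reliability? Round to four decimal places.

R(A) = exp(−0.0000777 × 4000) = 0.732860
R(B) = exp(−0.0000596 × 4000) = 0.787887
R(C) = exp(−0.0000481 × 4000) = 0.824977
R(D) = exp(−0.0000807 × 4000) = 0.724119
R(E) = exp(−0.0000766 × 4000) = 0.736092
R(F) = exp(−0.00000531 × 4000) = 0.978984
Series (B and C): 0.787887 × 0.824977 = 0.649989
Parallel (A, [0.649989], and D): 1 − (1 − 0.732860)(1 − 0.649989)(1 − 0.724119) = 0.974205
Parallel (E and F): 1 − (1 − 0.736092)(1 − 0.978984) = 0.994454
Series ([0.974205] and [0.994454]): 0.974205 × 0.994454 = 0.9688

0.9688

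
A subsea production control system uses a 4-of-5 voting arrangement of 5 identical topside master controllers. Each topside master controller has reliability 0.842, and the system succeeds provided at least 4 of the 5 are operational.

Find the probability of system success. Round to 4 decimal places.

0.8203

R = Σ_{i=4}^{5} C(5,i) p^i (1−p)^{5−i} with p = 0.842
C(5,4)·0.842^4·0.158^1 = 0.397078
C(5,5)·0.842^5·0.158^0 = 0.423214
Sum = 0.8203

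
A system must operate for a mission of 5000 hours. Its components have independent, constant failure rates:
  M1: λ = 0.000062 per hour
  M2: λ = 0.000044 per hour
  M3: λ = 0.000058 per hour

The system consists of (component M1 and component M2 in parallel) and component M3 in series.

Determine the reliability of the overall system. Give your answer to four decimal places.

R(M1) = exp(−0.000062 × 5000) = 0.733447
R(M2) = exp(−0.000044 × 5000) = 0.802519
R(M3) = exp(−0.000058 × 5000) = 0.748264
Parallel (M1 and M2): 1 − (1 − 0.733447)(1 − 0.802519) = 0.947361
Series ([0.947361] and M3): 0.947361 × 0.748264 = 0.7089

0.7089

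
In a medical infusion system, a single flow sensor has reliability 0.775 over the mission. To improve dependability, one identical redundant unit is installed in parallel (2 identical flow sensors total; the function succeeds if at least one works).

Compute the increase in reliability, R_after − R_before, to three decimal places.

R_before = 0.775
R_after = 1 − (1 − 0.775)^2 = 0.949
ΔR = 0.949 − 0.775 = 0.174

0.174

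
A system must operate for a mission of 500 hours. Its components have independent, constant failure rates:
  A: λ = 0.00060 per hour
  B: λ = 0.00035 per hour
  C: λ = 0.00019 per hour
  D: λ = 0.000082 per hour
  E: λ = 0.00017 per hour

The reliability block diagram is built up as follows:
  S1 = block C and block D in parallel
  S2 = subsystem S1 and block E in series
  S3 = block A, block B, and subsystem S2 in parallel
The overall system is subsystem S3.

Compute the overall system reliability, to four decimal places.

0.9965

R(A) = exp(−0.00060 × 500) = 0.740818
R(B) = exp(−0.00035 × 500) = 0.839457
R(C) = exp(−0.00019 × 500) = 0.909373
R(D) = exp(−0.000082 × 500) = 0.959829
R(E) = exp(−0.00017 × 500) = 0.918512
Parallel (C and D): 1 − (1 − 0.909373)(1 − 0.959829) = 0.996359
Series ([0.996359] and E): 0.996359 × 0.918512 = 0.915168
Parallel (A, B, and [0.915168]): 1 − (1 − 0.740818)(1 − 0.839457)(1 − 0.915168) = 0.9965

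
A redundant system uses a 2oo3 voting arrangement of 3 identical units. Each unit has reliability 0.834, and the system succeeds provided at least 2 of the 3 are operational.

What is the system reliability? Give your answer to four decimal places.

0.9265

R = Σ_{i=2}^{3} C(3,i) p^i (1−p)^{3−i} with p = 0.834
C(3,2)·0.834^2·0.166^1 = 0.346387
C(3,3)·0.834^3·0.166^0 = 0.580094
Sum = 0.9265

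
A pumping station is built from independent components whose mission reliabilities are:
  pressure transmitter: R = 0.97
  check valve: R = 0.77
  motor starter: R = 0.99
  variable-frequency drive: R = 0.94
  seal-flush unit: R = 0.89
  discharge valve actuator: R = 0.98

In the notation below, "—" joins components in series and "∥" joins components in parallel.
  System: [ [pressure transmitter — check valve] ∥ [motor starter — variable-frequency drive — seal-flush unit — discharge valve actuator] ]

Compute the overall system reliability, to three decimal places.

0.952

Series (pressure transmitter and check valve): 0.97000 × 0.77000 = 0.74690
Series (motor starter, variable-frequency drive, seal-flush unit, and discharge valve actuator): 0.99000 × 0.94000 × 0.89000 × 0.98000 = 0.81167
Parallel ([0.74690] and [0.81167]): 1 − (1 − 0.74690)(1 − 0.81167) = 0.952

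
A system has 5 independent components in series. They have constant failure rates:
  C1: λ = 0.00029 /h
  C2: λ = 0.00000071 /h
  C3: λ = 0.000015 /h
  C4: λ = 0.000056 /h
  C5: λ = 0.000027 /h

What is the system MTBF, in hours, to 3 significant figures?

Series of exponential components: λ_sys = Σ λ_i
λ_sys = 0.00029 + 0.00000071 + 0.000015 + 0.000056 + 0.000027 = 3.8871e-04 /h
MTBF = 1 / λ_sys = 2570 h

2570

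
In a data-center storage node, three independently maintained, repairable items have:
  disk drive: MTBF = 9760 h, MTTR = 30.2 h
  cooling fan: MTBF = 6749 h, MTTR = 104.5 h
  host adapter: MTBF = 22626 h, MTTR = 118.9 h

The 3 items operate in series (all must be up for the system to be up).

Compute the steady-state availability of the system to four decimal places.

A(disk drive) = MTBF/(MTBF+MTTR) = 9760/(9760+30.2) = 0.996915
A(cooling fan) = MTBF/(MTBF+MTTR) = 6749/(6749+104.5) = 0.984752
A(host adapter) = MTBF/(MTBF+MTTR) = 22626/(22626+118.9) = 0.994772
Series availability: 0.996915 × 0.984752 × 0.994772 = 0.9766

0.9766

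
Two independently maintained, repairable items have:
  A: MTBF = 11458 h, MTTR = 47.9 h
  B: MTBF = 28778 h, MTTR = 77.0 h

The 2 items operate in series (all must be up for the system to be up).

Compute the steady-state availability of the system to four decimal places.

0.9932

A(A) = MTBF/(MTBF+MTTR) = 11458/(11458+47.9) = 0.995837
A(B) = MTBF/(MTBF+MTTR) = 28778/(28778+77.0) = 0.997331
Series availability: 0.995837 × 0.997331 = 0.9932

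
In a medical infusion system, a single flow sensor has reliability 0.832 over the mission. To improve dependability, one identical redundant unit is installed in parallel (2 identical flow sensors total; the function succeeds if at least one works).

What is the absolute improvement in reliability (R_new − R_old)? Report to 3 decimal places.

0.140

R_before = 0.832
R_after = 1 − (1 − 0.832)^2 = 0.972
ΔR = 0.972 − 0.832 = 0.140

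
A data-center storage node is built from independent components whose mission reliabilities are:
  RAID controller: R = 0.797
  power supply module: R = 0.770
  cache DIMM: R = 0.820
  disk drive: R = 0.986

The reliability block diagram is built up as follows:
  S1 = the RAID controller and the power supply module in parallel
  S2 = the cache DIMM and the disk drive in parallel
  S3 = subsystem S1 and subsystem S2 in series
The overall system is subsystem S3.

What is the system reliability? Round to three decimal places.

0.951

Parallel (RAID controller and power supply module): 1 − (1 − 0.79700)(1 − 0.77000) = 0.95331
Parallel (cache DIMM and disk drive): 1 − (1 − 0.82000)(1 − 0.98600) = 0.99748
Series ([0.95331] and [0.99748]): 0.95331 × 0.99748 = 0.951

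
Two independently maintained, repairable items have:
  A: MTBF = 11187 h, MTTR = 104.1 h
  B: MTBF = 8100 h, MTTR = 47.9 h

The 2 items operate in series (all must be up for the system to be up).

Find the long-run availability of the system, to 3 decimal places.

0.985

A(A) = MTBF/(MTBF+MTTR) = 11187/(11187+104.1) = 0.990780
A(B) = MTBF/(MTBF+MTTR) = 8100/(8100+47.9) = 0.994121
Series availability: 0.990780 × 0.994121 = 0.985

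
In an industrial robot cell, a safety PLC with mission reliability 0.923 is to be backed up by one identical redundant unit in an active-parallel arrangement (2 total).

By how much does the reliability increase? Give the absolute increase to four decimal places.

R_before = 0.923
R_after = 1 − (1 − 0.923)^2 = 0.9941
ΔR = 0.9941 − 0.923 = 0.0711

0.0711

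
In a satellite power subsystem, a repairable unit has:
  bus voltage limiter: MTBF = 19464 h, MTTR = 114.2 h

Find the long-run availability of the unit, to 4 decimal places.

0.9942

A(bus voltage limiter) = MTBF/(MTBF+MTTR) = 19464/(19464+114.2) = 0.9942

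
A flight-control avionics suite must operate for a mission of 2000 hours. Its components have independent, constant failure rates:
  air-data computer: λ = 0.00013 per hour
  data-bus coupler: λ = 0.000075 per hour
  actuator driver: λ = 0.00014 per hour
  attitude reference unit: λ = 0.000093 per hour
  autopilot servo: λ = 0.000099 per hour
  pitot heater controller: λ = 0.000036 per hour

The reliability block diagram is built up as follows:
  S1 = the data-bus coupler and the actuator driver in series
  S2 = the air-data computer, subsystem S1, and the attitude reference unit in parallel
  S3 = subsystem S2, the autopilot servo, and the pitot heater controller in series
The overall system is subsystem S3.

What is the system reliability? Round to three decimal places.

0.753

R(air-data computer) = exp(−0.00013 × 2000) = 0.77105
R(data-bus coupler) = exp(−0.000075 × 2000) = 0.86071
R(actuator driver) = exp(−0.00014 × 2000) = 0.75578
R(attitude reference unit) = exp(−0.000093 × 2000) = 0.83027
R(autopilot servo) = exp(−0.000099 × 2000) = 0.82037
R(pitot heater controller) = exp(−0.000036 × 2000) = 0.93053
Series (data-bus coupler and actuator driver): 0.86071 × 0.75578 = 0.65051
Parallel (air-data computer, [0.65051], and attitude reference unit): 1 − (1 − 0.77105)(1 − 0.65051)(1 − 0.83027) = 0.98642
Series ([0.98642], autopilot servo, and pitot heater controller): 0.98642 × 0.82037 × 0.93053 = 0.753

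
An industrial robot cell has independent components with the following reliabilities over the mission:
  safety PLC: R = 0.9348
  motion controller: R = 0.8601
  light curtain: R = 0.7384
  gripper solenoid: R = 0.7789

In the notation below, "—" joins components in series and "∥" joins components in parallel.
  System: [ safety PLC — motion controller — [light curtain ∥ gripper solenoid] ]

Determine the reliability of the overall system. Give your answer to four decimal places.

0.7575

Parallel (light curtain and gripper solenoid): 1 − (1 − 0.738400)(1 − 0.778900) = 0.942160
Series (safety PLC, motion controller, and [0.942160]): 0.934800 × 0.860100 × 0.942160 = 0.7575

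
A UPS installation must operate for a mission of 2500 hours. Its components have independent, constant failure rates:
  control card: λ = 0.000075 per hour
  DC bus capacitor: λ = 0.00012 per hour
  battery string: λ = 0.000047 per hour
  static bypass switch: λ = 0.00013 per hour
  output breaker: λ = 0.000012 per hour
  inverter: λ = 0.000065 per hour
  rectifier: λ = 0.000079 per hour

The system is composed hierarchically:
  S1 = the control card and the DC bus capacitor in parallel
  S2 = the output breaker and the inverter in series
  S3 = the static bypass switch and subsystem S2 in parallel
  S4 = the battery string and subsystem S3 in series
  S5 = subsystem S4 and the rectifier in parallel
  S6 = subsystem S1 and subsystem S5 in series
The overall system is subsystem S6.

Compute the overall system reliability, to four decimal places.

R(control card) = exp(−0.000075 × 2500) = 0.829029
R(DC bus capacitor) = exp(−0.00012 × 2500) = 0.740818
R(battery string) = exp(−0.000047 × 2500) = 0.889141
R(static bypass switch) = exp(−0.00013 × 2500) = 0.722527
R(output breaker) = exp(−0.000012 × 2500) = 0.970446
R(inverter) = exp(−0.000065 × 2500) = 0.850016
R(rectifier) = exp(−0.000079 × 2500) = 0.820780
Parallel (control card and DC bus capacitor): 1 − (1 − 0.829029)(1 − 0.740818) = 0.955687
Series (output breaker and inverter): 0.970446 × 0.850016 = 0.824895
Parallel (static bypass switch and [0.824895]): 1 − (1 − 0.722527)(1 − 0.824895) = 0.951413
Series (battery string and [0.951413]): 0.889141 × 0.951413 = 0.845940
Parallel ([0.845940] and rectifier): 1 − (1 − 0.845940)(1 − 0.820780) = 0.972389
Series ([0.955687] and [0.972389]): 0.955687 × 0.972389 = 0.9293

0.9293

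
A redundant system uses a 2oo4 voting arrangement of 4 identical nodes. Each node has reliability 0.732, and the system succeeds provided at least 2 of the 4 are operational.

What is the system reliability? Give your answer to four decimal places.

R = Σ_{i=2}^{4} C(4,i) p^i (1−p)^{4−i} with p = 0.732
C(4,2)·0.732^2·0.268^2 = 0.230910
C(4,3)·0.732^3·0.268^1 = 0.420463
C(4,4)·0.732^4·0.268^0 = 0.287107
Sum = 0.9385

0.9385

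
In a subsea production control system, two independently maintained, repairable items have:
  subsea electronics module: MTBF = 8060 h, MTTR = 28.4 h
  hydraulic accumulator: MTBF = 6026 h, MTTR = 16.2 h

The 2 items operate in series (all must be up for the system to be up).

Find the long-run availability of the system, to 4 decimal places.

0.9938

A(subsea electronics module) = MTBF/(MTBF+MTTR) = 8060/(8060+28.4) = 0.996489
A(hydraulic accumulator) = MTBF/(MTBF+MTTR) = 6026/(6026+16.2) = 0.997319
Series availability: 0.996489 × 0.997319 = 0.9938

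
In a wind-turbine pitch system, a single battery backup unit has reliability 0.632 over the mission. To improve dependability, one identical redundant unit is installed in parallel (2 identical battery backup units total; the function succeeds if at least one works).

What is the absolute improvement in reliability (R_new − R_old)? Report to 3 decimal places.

R_before = 0.632
R_after = 1 − (1 − 0.632)^2 = 0.865
ΔR = 0.865 − 0.632 = 0.233

0.233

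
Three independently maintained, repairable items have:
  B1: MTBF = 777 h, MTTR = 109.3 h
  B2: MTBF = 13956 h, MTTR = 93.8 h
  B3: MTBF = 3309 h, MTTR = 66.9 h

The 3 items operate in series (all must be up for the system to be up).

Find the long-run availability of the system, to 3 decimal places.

0.854

A(B1) = MTBF/(MTBF+MTTR) = 777/(777+109.3) = 0.876678
A(B2) = MTBF/(MTBF+MTTR) = 13956/(13956+93.8) = 0.993324
A(B3) = MTBF/(MTBF+MTTR) = 3309/(3309+66.9) = 0.980183
Series availability: 0.876678 × 0.993324 × 0.980183 = 0.854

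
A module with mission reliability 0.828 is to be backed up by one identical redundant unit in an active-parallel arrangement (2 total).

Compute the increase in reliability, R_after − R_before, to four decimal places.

R_before = 0.828
R_after = 1 − (1 − 0.828)^2 = 0.9704
ΔR = 0.9704 − 0.828 = 0.1424

0.1424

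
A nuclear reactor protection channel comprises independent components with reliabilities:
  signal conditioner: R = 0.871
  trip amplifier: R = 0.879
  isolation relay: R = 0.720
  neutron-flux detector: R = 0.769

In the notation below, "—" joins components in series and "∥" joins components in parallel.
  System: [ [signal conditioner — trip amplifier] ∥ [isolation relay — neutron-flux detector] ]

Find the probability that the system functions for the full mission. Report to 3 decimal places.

0.895

Series (signal conditioner and trip amplifier): 0.87100 × 0.87900 = 0.76561
Series (isolation relay and neutron-flux detector): 0.72000 × 0.76900 = 0.55368
Parallel ([0.76561] and [0.55368]): 1 − (1 − 0.76561)(1 − 0.55368) = 0.895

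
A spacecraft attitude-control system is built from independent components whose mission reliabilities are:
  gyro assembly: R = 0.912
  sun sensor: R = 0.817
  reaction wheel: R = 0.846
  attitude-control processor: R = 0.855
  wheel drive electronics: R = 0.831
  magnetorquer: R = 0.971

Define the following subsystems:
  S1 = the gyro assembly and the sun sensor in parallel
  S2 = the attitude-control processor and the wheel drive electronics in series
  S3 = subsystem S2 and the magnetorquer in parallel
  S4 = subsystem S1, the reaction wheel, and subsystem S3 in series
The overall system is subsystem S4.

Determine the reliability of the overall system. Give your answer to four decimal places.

Parallel (gyro assembly and sun sensor): 1 − (1 − 0.912000)(1 − 0.817000) = 0.983896
Series (attitude-control processor and wheel drive electronics): 0.855000 × 0.831000 = 0.710505
Parallel ([0.710505] and magnetorquer): 1 − (1 − 0.710505)(1 − 0.971000) = 0.991605
Series ([0.983896], reaction wheel, and [0.991605]): 0.983896 × 0.846000 × 0.991605 = 0.8254

0.8254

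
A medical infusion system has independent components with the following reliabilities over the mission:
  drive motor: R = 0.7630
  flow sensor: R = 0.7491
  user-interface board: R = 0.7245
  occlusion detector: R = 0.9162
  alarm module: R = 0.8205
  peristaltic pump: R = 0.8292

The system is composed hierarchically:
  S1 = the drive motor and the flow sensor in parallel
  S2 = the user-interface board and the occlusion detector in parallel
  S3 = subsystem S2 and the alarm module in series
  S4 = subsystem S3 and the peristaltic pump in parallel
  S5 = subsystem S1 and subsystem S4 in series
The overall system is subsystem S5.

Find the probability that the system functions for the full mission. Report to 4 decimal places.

0.9087

Parallel (drive motor and flow sensor): 1 − (1 − 0.763000)(1 − 0.749100) = 0.940537
Parallel (user-interface board and occlusion detector): 1 − (1 − 0.724500)(1 − 0.916200) = 0.976913
Series ([0.976913] and alarm module): 0.976913 × 0.820500 = 0.801557
Parallel ([0.801557] and peristaltic pump): 1 − (1 − 0.801557)(1 − 0.829200) = 0.966106
Series ([0.940537] and [0.966106]): 0.940537 × 0.966106 = 0.9087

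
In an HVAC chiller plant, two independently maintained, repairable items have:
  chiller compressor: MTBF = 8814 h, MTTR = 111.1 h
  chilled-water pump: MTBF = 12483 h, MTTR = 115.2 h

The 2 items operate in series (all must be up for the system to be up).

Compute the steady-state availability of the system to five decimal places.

A(chiller compressor) = MTBF/(MTBF+MTTR) = 8814/(8814+111.1) = 0.987552
A(chilled-water pump) = MTBF/(MTBF+MTTR) = 12483/(12483+115.2) = 0.990856
Series availability: 0.987552 × 0.990856 = 0.97852

0.97852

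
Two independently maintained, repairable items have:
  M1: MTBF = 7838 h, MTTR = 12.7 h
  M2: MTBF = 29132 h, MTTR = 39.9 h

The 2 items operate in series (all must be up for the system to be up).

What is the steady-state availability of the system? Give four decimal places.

0.9970

A(M1) = MTBF/(MTBF+MTTR) = 7838/(7838+12.7) = 0.998382
A(M2) = MTBF/(MTBF+MTTR) = 29132/(29132+39.9) = 0.998632
Series availability: 0.998382 × 0.998632 = 0.9970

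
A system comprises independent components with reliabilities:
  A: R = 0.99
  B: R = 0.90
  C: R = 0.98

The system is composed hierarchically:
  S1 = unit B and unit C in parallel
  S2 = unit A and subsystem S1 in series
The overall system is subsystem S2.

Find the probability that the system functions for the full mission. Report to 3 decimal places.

0.988

Parallel (B and C): 1 − (1 − 0.90000)(1 − 0.98000) = 0.99800
Series (A and [0.99800]): 0.99000 × 0.99800 = 0.988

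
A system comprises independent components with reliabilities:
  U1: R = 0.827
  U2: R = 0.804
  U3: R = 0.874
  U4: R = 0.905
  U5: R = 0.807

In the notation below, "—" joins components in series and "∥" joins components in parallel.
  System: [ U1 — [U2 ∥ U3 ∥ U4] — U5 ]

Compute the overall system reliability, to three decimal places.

Parallel (U2, U3, and U4): 1 − (1 − 0.80400)(1 − 0.87400)(1 − 0.90500) = 0.99765
Series (U1, [0.99765], and U5): 0.82700 × 0.99765 × 0.80700 = 0.666

0.666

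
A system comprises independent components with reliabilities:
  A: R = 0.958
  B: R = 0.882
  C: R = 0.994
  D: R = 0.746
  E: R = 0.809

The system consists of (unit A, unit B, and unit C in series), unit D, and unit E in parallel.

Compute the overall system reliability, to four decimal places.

0.9922

Series (A, B, and C): 0.958000 × 0.882000 × 0.994000 = 0.839886
Parallel ([0.839886], D, and E): 1 − (1 − 0.839886)(1 − 0.746000)(1 − 0.809000) = 0.9922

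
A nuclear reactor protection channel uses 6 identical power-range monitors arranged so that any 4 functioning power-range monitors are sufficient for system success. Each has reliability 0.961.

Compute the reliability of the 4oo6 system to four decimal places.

0.9989

R = Σ_{i=4}^{6} C(6,i) p^i (1−p)^{6−i} with p = 0.961
C(6,4)·0.961^4·0.039^2 = 0.019459
C(6,5)·0.961^5·0.039^1 = 0.191793
C(6,6)·0.961^6·0.039^0 = 0.787663
Sum = 0.9989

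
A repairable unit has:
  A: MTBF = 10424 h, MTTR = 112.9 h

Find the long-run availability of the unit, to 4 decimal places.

A(A) = MTBF/(MTBF+MTTR) = 10424/(10424+112.9) = 0.9893

0.9893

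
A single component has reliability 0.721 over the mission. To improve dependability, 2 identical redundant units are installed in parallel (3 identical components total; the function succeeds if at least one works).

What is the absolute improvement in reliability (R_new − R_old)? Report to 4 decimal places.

0.2573

R_before = 0.721
R_after = 1 − (1 − 0.721)^3 = 0.9783
ΔR = 0.9783 − 0.721 = 0.2573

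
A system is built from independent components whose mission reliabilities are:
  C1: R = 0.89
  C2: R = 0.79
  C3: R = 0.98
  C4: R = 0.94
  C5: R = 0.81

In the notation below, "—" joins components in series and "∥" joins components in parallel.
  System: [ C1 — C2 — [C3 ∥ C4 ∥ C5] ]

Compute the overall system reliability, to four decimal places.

Parallel (C3, C4, and C5): 1 − (1 − 0.980000)(1 − 0.940000)(1 − 0.810000) = 0.999772
Series (C1, C2, and [0.999772]): 0.890000 × 0.790000 × 0.999772 = 0.7029

0.7029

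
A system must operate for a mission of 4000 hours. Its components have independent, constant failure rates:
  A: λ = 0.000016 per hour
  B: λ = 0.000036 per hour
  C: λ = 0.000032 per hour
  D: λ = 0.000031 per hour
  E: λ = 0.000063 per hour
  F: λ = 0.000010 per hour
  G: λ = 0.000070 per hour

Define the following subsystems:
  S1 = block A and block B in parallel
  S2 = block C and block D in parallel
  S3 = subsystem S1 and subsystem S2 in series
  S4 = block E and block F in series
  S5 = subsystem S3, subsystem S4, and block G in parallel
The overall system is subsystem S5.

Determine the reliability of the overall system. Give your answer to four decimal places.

R(A) = exp(−0.000016 × 4000) = 0.938005
R(B) = exp(−0.000036 × 4000) = 0.865888
R(C) = exp(−0.000032 × 4000) = 0.879853
R(D) = exp(−0.000031 × 4000) = 0.883380
R(E) = exp(−0.000063 × 4000) = 0.777245
R(F) = exp(−0.000010 × 4000) = 0.960789
R(G) = exp(−0.000070 × 4000) = 0.755784
Parallel (A and B): 1 − (1 − 0.938005)(1 − 0.865888) = 0.991686
Parallel (C and D): 1 − (1 − 0.879853)(1 − 0.883380) = 0.985988
Series ([0.991686] and [0.985988]): 0.991686 × 0.985988 = 0.977790
Series (E and F): 0.777245 × 0.960789 = 0.746768
Parallel ([0.977790], [0.746768], and G): 1 − (1 − 0.977790)(1 − 0.746768)(1 − 0.755784) = 0.9986

0.9986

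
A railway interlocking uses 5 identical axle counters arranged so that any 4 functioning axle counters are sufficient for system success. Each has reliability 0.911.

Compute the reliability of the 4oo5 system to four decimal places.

R = Σ_{i=4}^{5} C(5,i) p^i (1−p)^{5−i} with p = 0.911
C(5,4)·0.911^4·0.089^1 = 0.306502
C(5,5)·0.911^5·0.089^0 = 0.627468
Sum = 0.9340

0.9340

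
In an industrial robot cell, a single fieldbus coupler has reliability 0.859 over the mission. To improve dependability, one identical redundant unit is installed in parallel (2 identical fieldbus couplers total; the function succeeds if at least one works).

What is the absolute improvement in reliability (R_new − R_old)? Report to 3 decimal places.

0.121

R_before = 0.859
R_after = 1 − (1 − 0.859)^2 = 0.980
ΔR = 0.980 − 0.859 = 0.121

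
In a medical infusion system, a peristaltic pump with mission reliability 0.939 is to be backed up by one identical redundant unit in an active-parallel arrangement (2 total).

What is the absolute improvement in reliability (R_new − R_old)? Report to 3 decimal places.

R_before = 0.939
R_after = 1 − (1 − 0.939)^2 = 0.996
ΔR = 0.996 − 0.939 = 0.057

0.057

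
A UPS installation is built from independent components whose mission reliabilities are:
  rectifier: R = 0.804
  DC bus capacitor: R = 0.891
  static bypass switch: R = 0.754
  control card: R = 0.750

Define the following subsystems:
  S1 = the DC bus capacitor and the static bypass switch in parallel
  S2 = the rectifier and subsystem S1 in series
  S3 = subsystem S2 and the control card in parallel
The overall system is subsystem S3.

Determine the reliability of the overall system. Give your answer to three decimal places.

Parallel (DC bus capacitor and static bypass switch): 1 − (1 − 0.89100)(1 − 0.75400) = 0.97319
Series (rectifier and [0.97319]): 0.80400 × 0.97319 = 0.78244
Parallel ([0.78244] and control card): 1 − (1 − 0.78244)(1 − 0.75000) = 0.946

0.946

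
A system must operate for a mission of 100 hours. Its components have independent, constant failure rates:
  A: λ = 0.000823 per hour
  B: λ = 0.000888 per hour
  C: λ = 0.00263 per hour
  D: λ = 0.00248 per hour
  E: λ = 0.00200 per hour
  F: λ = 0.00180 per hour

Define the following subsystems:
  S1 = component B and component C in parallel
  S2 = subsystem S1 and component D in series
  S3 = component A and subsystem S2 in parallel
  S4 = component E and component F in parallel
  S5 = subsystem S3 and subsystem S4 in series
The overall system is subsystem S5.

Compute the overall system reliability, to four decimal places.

0.9521

R(A) = exp(−0.000823 × 100) = 0.920996
R(B) = exp(−0.000888 × 100) = 0.915029
R(C) = exp(−0.00263 × 100) = 0.768742
R(D) = exp(−0.00248 × 100) = 0.780360
R(E) = exp(−0.00200 × 100) = 0.818731
R(F) = exp(−0.00180 × 100) = 0.835270
Parallel (B and C): 1 − (1 − 0.915029)(1 − 0.768742) = 0.980350
Series ([0.980350] and D): 0.980350 × 0.780360 = 0.765026
Parallel (A and [0.765026]): 1 − (1 − 0.920996)(1 − 0.765026) = 0.981436
Parallel (E and F): 1 − (1 − 0.818731)(1 − 0.835270) = 0.970140
Series ([0.981436] and [0.970140]): 0.981436 × 0.970140 = 0.9521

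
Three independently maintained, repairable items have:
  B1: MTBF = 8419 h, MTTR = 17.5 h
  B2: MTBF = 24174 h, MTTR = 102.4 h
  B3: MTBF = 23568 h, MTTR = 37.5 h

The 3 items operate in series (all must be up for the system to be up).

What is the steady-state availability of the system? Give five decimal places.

A(B1) = MTBF/(MTBF+MTTR) = 8419/(8419+17.5) = 0.997926
A(B2) = MTBF/(MTBF+MTTR) = 24174/(24174+102.4) = 0.995782
A(B3) = MTBF/(MTBF+MTTR) = 23568/(23568+37.5) = 0.998411
Series availability: 0.997926 × 0.995782 × 0.998411 = 0.99214

0.99214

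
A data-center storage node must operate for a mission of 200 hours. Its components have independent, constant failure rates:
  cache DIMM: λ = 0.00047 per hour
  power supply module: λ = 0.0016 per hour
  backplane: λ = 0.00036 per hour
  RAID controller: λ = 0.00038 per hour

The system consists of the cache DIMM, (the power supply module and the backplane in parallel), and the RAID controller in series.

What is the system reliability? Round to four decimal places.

0.8276

R(cache DIMM) = exp(−0.00047 × 200) = 0.910283
R(power supply module) = exp(−0.0016 × 200) = 0.726149
R(backplane) = exp(−0.00036 × 200) = 0.930531
R(RAID controller) = exp(−0.00038 × 200) = 0.926816
Parallel (power supply module and backplane): 1 − (1 − 0.726149)(1 − 0.930531) = 0.980976
Series (cache DIMM, [0.980976], and RAID controller): 0.910283 × 0.980976 × 0.926816 = 0.8276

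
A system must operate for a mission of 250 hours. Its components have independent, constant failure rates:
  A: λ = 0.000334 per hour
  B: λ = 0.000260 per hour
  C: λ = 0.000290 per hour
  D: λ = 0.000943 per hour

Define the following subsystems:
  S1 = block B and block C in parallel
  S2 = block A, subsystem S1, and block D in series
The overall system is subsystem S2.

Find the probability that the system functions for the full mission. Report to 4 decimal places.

0.7235

R(A) = exp(−0.000334 × 250) = 0.919891
R(B) = exp(−0.000260 × 250) = 0.937067
R(C) = exp(−0.000290 × 250) = 0.930066
R(D) = exp(−0.000943 × 250) = 0.789978
Parallel (B and C): 1 − (1 − 0.937067)(1 − 0.930066) = 0.995599
Series (A, [0.995599], and D): 0.919891 × 0.995599 × 0.789978 = 0.7235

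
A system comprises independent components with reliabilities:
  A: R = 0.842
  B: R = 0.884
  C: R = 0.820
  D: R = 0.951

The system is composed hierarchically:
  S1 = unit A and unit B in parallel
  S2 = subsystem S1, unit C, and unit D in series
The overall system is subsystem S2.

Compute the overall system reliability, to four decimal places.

0.7655

Parallel (A and B): 1 − (1 − 0.842000)(1 − 0.884000) = 0.981672
Series ([0.981672], C, and D): 0.981672 × 0.820000 × 0.951000 = 0.7655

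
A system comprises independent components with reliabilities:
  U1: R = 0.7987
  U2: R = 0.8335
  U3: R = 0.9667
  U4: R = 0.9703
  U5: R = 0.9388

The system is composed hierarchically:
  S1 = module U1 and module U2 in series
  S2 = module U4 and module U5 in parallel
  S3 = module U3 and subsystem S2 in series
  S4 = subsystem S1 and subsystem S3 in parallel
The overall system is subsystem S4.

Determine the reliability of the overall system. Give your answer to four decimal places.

0.9883

Series (U1 and U2): 0.798700 × 0.833500 = 0.665716
Parallel (U4 and U5): 1 − (1 − 0.970300)(1 − 0.938800) = 0.998182
Series (U3 and [0.998182]): 0.966700 × 0.998182 = 0.964943
Parallel ([0.665716] and [0.964943]): 1 − (1 − 0.665716)(1 − 0.964943) = 0.9883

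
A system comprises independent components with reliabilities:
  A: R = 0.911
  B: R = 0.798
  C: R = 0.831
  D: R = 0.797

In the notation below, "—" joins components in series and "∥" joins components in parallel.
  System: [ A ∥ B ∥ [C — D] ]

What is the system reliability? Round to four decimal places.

0.9939

Series (C and D): 0.831000 × 0.797000 = 0.662307
Parallel (A, B, and [0.662307]): 1 − (1 − 0.911000)(1 − 0.798000)(1 − 0.662307) = 0.9939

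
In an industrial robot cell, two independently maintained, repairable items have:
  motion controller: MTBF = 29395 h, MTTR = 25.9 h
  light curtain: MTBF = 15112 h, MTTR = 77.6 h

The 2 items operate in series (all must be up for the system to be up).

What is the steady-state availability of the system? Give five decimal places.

0.99402

A(motion controller) = MTBF/(MTBF+MTTR) = 29395/(29395+25.9) = 0.999120
A(light curtain) = MTBF/(MTBF+MTTR) = 15112/(15112+77.6) = 0.994891
Series availability: 0.999120 × 0.994891 = 0.99402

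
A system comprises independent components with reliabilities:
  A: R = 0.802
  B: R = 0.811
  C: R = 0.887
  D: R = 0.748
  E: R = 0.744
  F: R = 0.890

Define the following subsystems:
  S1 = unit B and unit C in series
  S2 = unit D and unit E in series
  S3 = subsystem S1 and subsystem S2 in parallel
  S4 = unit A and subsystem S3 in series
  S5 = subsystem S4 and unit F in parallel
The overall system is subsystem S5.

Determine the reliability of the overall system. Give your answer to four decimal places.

Series (B and C): 0.811000 × 0.887000 = 0.719357
Series (D and E): 0.748000 × 0.744000 = 0.556512
Parallel ([0.719357] and [0.556512]): 1 − (1 − 0.719357)(1 − 0.556512) = 0.875538
Series (A and [0.875538]): 0.802000 × 0.875538 = 0.702181
Parallel ([0.702181] and F): 1 − (1 − 0.702181)(1 − 0.890000) = 0.9672

0.9672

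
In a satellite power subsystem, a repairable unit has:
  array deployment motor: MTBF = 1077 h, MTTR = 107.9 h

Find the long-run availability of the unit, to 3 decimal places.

A(array deployment motor) = MTBF/(MTBF+MTTR) = 1077/(1077+107.9) = 0.909

0.909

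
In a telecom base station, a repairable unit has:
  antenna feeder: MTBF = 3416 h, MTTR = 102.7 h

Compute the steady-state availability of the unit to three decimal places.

A(antenna feeder) = MTBF/(MTBF+MTTR) = 3416/(3416+102.7) = 0.971

0.971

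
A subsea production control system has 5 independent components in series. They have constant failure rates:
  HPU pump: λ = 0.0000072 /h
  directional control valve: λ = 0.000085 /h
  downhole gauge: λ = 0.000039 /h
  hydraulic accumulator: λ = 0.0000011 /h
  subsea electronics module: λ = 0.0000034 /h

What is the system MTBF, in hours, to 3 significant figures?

Series of exponential components: λ_sys = Σ λ_i
λ_sys = 0.0000072 + 0.000085 + 0.000039 + 0.0000011 + 0.0000034 = 1.3570e-04 /h
MTBF = 1 / λ_sys = 7370 h

7370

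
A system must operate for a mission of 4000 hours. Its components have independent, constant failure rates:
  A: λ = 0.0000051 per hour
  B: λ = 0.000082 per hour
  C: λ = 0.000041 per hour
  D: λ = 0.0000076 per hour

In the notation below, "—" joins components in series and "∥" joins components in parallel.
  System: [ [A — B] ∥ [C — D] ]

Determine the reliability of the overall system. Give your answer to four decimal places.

R(A) = exp(−0.0000051 × 4000) = 0.979807
R(B) = exp(−0.000082 × 4000) = 0.720363
R(C) = exp(−0.000041 × 4000) = 0.848742
R(D) = exp(−0.0000076 × 4000) = 0.970057
Series (A and B): 0.979807 × 0.720363 = 0.705817
Series (C and D): 0.848742 × 0.970057 = 0.823328
Parallel ([0.705817] and [0.823328]): 1 − (1 − 0.705817)(1 − 0.823328) = 0.9480

0.9480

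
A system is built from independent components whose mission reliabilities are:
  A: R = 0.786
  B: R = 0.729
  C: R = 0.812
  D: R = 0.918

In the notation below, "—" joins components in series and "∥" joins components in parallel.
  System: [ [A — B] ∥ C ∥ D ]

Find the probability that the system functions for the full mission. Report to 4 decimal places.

0.9934

Series (A and B): 0.786000 × 0.729000 = 0.572994
Parallel ([0.572994], C, and D): 1 − (1 − 0.572994)(1 − 0.812000)(1 − 0.918000) = 0.9934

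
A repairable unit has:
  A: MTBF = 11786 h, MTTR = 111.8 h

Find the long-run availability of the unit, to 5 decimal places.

0.99060

A(A) = MTBF/(MTBF+MTTR) = 11786/(11786+111.8) = 0.99060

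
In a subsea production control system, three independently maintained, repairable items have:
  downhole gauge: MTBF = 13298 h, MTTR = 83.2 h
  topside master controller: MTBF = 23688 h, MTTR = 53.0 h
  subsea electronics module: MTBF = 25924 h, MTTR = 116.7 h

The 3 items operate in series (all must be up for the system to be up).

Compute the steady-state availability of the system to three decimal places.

0.987

A(downhole gauge) = MTBF/(MTBF+MTTR) = 13298/(13298+83.2) = 0.993782
A(topside master controller) = MTBF/(MTBF+MTTR) = 23688/(23688+53.0) = 0.997768
A(subsea electronics module) = MTBF/(MTBF+MTTR) = 25924/(25924+116.7) = 0.995519
Series availability: 0.993782 × 0.997768 × 0.995519 = 0.987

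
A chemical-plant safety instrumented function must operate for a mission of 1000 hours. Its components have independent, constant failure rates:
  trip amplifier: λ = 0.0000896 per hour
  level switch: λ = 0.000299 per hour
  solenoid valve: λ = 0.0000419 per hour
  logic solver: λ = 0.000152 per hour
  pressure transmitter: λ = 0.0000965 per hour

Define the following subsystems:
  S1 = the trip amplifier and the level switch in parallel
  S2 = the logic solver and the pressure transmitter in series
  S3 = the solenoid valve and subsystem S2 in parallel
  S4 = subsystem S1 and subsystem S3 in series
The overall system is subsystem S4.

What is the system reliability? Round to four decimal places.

R(trip amplifier) = exp(−0.0000896 × 1000) = 0.914297
R(level switch) = exp(−0.000299 × 1000) = 0.741559
R(solenoid valve) = exp(−0.0000419 × 1000) = 0.958966
R(logic solver) = exp(−0.000152 × 1000) = 0.858988
R(pressure transmitter) = exp(−0.0000965 × 1000) = 0.908010
Parallel (trip amplifier and level switch): 1 − (1 − 0.914297)(1 − 0.741559) = 0.977851
Series (logic solver and pressure transmitter): 0.858988 × 0.908010 = 0.779970
Parallel (solenoid valve and [0.779970]): 1 − (1 − 0.958966)(1 − 0.779970) = 0.990971
Series ([0.977851] and [0.990971]): 0.977851 × 0.990971 = 0.9690

0.9690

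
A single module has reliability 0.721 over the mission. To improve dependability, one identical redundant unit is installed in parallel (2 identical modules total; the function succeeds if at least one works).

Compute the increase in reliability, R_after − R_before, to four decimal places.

R_before = 0.721
R_after = 1 − (1 − 0.721)^2 = 0.9222
ΔR = 0.9222 − 0.721 = 0.2012

0.2012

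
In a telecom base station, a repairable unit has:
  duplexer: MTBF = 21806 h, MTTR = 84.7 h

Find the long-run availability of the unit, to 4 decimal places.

0.9961

A(duplexer) = MTBF/(MTBF+MTTR) = 21806/(21806+84.7) = 0.9961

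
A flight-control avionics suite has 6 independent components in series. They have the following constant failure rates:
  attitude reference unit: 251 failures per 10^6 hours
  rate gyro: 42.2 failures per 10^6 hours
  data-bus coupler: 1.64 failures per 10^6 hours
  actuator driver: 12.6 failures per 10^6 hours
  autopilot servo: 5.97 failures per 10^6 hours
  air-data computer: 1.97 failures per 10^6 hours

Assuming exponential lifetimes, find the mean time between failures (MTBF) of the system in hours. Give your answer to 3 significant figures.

Series of exponential components: λ_sys = Σ λ_i
λ_sys = 0.000251 + 0.0000422 + 0.00000164 + 0.0000126 + 0.00000597 + 0.00000197 = 3.1538e-04 /h
MTBF = 1 / λ_sys = 3170 h

3170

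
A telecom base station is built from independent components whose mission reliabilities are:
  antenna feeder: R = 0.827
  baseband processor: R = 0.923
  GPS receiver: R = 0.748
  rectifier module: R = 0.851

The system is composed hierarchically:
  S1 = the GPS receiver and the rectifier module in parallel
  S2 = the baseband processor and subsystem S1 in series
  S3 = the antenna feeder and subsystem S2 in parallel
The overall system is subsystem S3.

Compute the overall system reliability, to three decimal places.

Parallel (GPS receiver and rectifier module): 1 − (1 − 0.74800)(1 − 0.85100) = 0.96245
Series (baseband processor and [0.96245]): 0.92300 × 0.96245 = 0.88834
Parallel (antenna feeder and [0.88834]): 1 − (1 − 0.82700)(1 − 0.88834) = 0.981

0.981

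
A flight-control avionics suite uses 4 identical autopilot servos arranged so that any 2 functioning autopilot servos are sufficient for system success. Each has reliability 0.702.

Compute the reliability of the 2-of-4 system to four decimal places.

0.9178

R = Σ_{i=2}^{4} C(4,i) p^i (1−p)^{4−i} with p = 0.702
C(4,2)·0.702^2·0.298^2 = 0.262578
C(4,3)·0.702^3·0.298^1 = 0.412371
C(4,4)·0.702^4·0.298^0 = 0.242856
Sum = 0.9178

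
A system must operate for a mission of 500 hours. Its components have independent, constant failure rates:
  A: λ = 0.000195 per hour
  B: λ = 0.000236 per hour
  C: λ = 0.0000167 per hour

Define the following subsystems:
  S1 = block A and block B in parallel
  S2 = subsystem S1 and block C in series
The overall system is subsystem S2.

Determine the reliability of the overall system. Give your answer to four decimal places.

R(A) = exp(−0.000195 × 500) = 0.907102
R(B) = exp(−0.000236 × 500) = 0.888696
R(C) = exp(−0.0000167 × 500) = 0.991685
Parallel (A and B): 1 − (1 − 0.907102)(1 − 0.888696) = 0.989660
Series ([0.989660] and C): 0.989660 × 0.991685 = 0.9814

0.9814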